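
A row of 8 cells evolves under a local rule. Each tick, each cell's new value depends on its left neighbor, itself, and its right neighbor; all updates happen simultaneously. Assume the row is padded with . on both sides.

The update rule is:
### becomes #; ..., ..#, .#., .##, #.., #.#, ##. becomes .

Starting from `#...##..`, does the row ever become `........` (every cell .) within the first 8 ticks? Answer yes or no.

yes

........
all cells are . at tick 1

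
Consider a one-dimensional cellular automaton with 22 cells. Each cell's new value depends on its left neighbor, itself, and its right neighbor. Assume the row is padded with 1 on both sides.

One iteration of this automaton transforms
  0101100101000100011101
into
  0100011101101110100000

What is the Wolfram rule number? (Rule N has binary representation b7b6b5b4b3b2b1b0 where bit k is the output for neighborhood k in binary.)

position 18: 111 → 0  (bit 7 = 0)
position 4: 110 → 0  (bit 6 = 0)
position 0: 101 → 0  (bit 5 = 0)
position 5: 100 → 1  (bit 4 = 1)
position 3: 011 → 0  (bit 3 = 0)
position 1: 010 → 1  (bit 2 = 1)
position 6: 001 → 1  (bit 1 = 1)
position 11: 000 → 0  (bit 0 = 0)
bits b7..b0 = 00010110 = 22

22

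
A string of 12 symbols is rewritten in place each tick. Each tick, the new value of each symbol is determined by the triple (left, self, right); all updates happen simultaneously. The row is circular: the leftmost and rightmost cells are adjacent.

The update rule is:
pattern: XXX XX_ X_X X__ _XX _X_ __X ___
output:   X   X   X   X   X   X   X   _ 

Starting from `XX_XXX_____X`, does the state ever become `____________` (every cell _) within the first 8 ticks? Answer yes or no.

no

XXXXXXX___XX
XXXXXXXX_XXX
XXXXXXXXXXXX
XXXXXXXXXXXX  (fixed point — unchanged through tick 8)
tick 8 is XXXXXXXXXXXX, still not uniform _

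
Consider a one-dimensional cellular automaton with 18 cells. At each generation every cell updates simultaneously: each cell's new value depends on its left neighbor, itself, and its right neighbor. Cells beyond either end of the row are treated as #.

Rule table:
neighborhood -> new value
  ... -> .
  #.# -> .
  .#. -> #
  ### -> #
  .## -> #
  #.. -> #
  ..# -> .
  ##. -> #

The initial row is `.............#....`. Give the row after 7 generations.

generation 1: #............##...
generation 2: ##...........###..
generation 3: ###..........####.
generation 4: ####.........####.
generation 5: #####........####.
generation 6: ######.......####.
generation 7: #######......####.

#######......####.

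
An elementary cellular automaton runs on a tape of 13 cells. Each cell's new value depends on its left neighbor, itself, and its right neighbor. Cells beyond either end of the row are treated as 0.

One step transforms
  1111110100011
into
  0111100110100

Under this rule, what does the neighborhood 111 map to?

At position 1 the neighborhood is 111; the next row has 1 there.

1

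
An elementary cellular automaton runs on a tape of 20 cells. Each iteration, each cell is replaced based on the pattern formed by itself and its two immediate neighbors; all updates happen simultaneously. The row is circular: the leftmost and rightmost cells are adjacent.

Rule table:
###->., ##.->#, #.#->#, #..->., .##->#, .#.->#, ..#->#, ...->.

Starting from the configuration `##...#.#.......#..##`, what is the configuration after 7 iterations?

.#..####......##.##.
##.##..#.....######.
#####.##....##....##
....####...###...##.
...##..#..##.#..###.
..###.##.#####.##.#.
.##.######...######.

.##.######...######.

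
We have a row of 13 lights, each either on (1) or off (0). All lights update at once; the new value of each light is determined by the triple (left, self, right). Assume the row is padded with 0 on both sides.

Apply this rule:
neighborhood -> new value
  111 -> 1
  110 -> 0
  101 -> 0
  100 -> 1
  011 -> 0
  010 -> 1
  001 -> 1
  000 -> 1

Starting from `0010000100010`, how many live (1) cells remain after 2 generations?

11

1111111111111
0111111111110
count of 1: 11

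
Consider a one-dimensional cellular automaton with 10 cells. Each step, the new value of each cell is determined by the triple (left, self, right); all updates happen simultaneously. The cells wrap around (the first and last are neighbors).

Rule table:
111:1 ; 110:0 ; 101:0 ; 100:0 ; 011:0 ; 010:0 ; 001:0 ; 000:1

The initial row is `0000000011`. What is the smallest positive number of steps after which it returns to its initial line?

6

0111111000
0011110011
0001100000
1100001111
1001100111
0000000011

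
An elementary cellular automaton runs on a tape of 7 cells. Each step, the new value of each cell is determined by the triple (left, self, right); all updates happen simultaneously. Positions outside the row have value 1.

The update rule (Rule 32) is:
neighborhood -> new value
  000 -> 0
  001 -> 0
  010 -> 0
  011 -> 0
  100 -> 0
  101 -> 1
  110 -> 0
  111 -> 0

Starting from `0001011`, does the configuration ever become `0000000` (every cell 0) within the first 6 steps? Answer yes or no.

yes

0000100
0000000
all cells are 0 at step 2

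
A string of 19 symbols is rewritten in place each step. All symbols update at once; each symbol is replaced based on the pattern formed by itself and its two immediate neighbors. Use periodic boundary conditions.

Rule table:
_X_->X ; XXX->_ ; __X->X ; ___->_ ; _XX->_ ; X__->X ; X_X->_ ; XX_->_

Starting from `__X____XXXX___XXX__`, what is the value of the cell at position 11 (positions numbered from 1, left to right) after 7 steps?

_

_XXX__X____X_X___X_
X___XXXX__XX_XX_XXX
_X_X____XX_________
XX_XX__X__X________
_____XXXXXXX______X
X___X_______X____XX
_X_XXX_____XXX__X__
position 11 holds _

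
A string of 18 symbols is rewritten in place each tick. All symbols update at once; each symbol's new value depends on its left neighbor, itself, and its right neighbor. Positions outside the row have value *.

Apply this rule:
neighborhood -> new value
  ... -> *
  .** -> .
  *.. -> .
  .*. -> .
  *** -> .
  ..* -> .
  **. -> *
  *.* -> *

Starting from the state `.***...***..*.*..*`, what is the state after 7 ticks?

tick 1: *..*.*...*...*....
tick 2: *...*..*...*...**.
tick 3: *.*......*...*..**
tick 4: **..****...*......
tick 5: .*.....*.*...****.
tick 6: *..***..*..*....**
tick 7: *....*.......**...

*....*.......**...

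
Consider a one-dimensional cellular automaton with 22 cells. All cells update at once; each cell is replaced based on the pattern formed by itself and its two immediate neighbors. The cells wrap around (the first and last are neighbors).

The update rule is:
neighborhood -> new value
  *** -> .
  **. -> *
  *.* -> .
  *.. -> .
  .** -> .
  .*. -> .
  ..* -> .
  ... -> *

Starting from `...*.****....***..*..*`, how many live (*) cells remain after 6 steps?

step 1: .*......*.**...*......
step 2: ...****....*.*...*****
step 3: .*....*.**.....*.....*
step 4: ...**....*.***...***..
step 5: **..*.**.....*.*...*.*
step 6: .*.....*.***.....*....
count of *: 6

6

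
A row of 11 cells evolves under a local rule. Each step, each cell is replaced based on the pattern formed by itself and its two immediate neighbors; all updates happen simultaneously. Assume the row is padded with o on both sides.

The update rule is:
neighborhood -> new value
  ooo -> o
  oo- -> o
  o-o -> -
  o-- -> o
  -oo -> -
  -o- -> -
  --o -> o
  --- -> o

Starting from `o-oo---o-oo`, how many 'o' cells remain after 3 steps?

o--oooo---o
ooo-oooooo-
ooo--ooooo-
count of o: 8

8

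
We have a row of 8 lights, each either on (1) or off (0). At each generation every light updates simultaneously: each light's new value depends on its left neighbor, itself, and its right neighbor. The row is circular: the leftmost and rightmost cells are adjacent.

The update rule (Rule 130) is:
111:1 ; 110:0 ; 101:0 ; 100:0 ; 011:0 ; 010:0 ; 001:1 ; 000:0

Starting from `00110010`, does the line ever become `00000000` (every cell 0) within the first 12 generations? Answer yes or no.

01000100
10001000
00010001
00100010
01000100  (repeats generation 1; period 4)
generation 12: 00100010
generation 12 is 00100010, still not uniform 0

no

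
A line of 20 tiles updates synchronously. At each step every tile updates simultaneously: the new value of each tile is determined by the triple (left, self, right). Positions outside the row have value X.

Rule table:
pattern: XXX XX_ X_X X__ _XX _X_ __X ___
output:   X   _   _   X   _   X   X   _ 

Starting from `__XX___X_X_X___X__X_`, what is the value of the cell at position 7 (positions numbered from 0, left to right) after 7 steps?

X

XX__X_XX_X_XX_XXXXX_
X_XXX____X_____XXX__
___X_X__XXX___X_X_XX
X_XX_XXX_X_X_XX_X__X
______X__X_X____XXX_
X____XXXXX_XX__X_X__
_X__X_XXX____XXX_XXX
position 7 holds X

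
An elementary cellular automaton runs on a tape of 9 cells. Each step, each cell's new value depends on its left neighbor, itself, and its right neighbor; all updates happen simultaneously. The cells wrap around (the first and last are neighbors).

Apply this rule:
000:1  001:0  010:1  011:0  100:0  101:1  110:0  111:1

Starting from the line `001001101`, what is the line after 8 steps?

001000011

001000011
001011000
101100011
010001001
110101001
101111000
110110010
001000011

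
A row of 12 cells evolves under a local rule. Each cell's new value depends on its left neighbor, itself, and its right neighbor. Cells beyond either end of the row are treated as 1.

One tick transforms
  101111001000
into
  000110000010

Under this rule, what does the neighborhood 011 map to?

0

At position 2 the neighborhood is 011; the next row has 0 there.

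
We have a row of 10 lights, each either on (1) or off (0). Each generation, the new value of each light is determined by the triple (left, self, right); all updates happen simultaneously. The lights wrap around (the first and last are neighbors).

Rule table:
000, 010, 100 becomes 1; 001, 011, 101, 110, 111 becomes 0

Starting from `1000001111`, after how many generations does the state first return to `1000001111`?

0111100000
0000011111
1111000000
0000111110
1110000001
0001111100
1100000011
0011111000
1000000111
0111110000
0000001111
1111100000
0000011110
1111000001
0000111100
1110000011
0001111000
1100000111
0011110000
1000001111

20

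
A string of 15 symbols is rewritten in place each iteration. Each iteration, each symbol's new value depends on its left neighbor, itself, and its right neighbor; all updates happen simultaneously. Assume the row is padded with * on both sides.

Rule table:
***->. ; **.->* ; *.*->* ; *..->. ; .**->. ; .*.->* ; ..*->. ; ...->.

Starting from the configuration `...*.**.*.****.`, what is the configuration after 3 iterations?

...**.****...**
....**...*.....
.....*...*.....

.....*...*.....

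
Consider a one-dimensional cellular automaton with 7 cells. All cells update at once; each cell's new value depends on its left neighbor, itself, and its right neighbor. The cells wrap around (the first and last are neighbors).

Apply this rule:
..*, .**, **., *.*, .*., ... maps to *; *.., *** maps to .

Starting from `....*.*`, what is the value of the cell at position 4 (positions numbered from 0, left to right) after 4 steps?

.

.******
**....*
.*.****
****..*
position 4 holds .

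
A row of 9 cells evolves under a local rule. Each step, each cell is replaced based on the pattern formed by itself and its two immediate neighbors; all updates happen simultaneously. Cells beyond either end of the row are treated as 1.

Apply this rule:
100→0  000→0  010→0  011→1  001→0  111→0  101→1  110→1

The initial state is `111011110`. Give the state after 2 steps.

001010010

step 1: 001110011
step 2: 001010010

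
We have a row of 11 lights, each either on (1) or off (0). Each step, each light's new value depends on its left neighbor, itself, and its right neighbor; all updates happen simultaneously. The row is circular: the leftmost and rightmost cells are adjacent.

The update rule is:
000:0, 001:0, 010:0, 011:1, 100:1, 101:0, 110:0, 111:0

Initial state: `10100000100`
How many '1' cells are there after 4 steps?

2

step 1: 00010000010
step 2: 00001000001
step 3: 10000100000
step 4: 01000010000
count of 1: 2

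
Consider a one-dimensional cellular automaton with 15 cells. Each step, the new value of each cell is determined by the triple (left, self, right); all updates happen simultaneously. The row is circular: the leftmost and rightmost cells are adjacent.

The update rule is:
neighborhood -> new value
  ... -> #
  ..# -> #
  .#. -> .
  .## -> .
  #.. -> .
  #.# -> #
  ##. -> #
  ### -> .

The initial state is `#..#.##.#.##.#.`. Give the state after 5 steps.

step 1: ..#.#.##.#.##.#
step 2: .#.#.#.##.#.##.
step 3: #.#.#.#.##.#.#.
step 4: .#.#.#.#.##.#.#
step 5: #.#.#.#.#.##.#.

#.#.#.#.#.##.#.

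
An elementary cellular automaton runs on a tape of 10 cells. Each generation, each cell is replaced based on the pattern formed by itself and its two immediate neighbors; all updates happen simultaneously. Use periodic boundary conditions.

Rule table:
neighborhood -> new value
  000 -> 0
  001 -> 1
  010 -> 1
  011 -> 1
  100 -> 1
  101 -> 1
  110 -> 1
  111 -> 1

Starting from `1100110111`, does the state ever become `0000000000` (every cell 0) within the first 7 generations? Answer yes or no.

no

1111111111
1111111111  (fixed point — unchanged through generation 7)
generation 7 is 1111111111, still not uniform 0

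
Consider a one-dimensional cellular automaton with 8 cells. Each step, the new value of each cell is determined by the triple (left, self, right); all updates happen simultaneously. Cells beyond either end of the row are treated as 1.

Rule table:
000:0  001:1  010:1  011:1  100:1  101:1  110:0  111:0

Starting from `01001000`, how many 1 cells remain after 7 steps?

4

11111101
00000011
10000110
01001101
11111011
00000110
10001101
count of 1: 4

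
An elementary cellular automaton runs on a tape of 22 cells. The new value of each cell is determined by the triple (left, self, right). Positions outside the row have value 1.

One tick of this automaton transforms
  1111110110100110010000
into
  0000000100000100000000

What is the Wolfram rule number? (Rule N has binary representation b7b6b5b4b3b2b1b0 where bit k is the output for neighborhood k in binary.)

8

position 0: 111 → 0  (bit 7 = 0)
position 5: 110 → 0  (bit 6 = 0)
position 6: 101 → 0  (bit 5 = 0)
position 11: 100 → 0  (bit 4 = 0)
position 7: 011 → 1  (bit 3 = 1)
position 10: 010 → 0  (bit 2 = 0)
position 12: 001 → 0  (bit 1 = 0)
position 19: 000 → 0  (bit 0 = 0)
bits b7..b0 = 00001000 = 8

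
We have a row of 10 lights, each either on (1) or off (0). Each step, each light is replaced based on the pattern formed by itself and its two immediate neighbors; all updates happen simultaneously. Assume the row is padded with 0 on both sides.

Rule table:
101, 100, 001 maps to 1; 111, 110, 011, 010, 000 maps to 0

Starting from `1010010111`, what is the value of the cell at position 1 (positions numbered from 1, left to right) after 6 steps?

0101101000
1010010100
0101101010
1010010101
0101101010  (repeats step 3; period 2)
step 6: 1010010101
position 1 holds 1

1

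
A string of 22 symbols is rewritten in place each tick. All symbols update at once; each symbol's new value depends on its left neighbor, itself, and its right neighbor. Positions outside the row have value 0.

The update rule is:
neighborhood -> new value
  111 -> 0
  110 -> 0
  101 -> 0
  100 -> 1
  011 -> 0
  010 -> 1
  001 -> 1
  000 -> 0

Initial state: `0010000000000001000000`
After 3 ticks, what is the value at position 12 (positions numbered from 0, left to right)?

0111000000000011100000
1000100000000100010000
1101110000001110111000
position 12 holds 1

1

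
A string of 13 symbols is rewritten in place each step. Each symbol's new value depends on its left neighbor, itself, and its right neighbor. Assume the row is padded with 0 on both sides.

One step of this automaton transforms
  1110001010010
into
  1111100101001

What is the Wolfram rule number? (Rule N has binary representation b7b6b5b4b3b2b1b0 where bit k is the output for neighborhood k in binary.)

position 1: 111 → 1  (bit 7 = 1)
position 2: 110 → 1  (bit 6 = 1)
position 7: 101 → 1  (bit 5 = 1)
position 3: 100 → 1  (bit 4 = 1)
position 0: 011 → 1  (bit 3 = 1)
position 6: 010 → 0  (bit 2 = 0)
position 5: 001 → 0  (bit 1 = 0)
position 4: 000 → 1  (bit 0 = 1)
bits b7..b0 = 11111001 = 249

249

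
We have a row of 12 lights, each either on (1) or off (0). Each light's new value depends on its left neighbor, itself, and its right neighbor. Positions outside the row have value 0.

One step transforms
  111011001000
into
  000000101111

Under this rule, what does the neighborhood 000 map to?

1

At position 10 the neighborhood is 000; the next row has 1 there.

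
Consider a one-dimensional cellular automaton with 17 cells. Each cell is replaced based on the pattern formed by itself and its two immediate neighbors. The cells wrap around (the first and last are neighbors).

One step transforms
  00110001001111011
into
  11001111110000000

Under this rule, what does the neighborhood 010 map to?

1

At position 7 the neighborhood is 010; the next row has 1 there.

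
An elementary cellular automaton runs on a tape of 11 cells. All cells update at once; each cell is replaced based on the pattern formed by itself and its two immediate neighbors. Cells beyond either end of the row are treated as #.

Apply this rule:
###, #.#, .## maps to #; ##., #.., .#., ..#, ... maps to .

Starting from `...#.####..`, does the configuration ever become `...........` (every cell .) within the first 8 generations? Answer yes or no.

generation 1: ....####...
generation 2: ....###....
generation 3: ....##.....
generation 4: ....#......
generation 5: ...........
all cells are . at generation 5

yes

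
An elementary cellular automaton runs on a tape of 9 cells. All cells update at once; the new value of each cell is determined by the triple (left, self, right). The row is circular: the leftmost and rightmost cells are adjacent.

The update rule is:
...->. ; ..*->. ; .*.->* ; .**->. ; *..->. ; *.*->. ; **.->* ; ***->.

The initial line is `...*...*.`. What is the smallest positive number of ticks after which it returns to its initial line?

...*...*.

1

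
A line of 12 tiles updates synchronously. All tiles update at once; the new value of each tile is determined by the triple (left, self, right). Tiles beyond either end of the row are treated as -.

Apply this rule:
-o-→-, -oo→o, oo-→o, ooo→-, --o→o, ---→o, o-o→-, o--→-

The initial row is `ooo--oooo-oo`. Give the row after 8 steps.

o-o-oo--o-oo
----oo-o--oo
oooooo---ooo
o----o-ooo-o
--ooo--o-o--
ooo-o-o----o
o-o-----ooo-
----ooooo-o-

----ooooo-o-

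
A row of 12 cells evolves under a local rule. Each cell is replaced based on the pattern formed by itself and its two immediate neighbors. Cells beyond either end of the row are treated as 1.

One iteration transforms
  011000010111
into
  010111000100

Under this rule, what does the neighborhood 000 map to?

1

At position 4 the neighborhood is 000; the next row has 1 there.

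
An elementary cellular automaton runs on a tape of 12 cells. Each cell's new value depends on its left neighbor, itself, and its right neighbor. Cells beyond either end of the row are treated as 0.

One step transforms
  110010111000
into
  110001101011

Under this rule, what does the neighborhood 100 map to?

At position 2 the neighborhood is 100; the next row has 0 there.

0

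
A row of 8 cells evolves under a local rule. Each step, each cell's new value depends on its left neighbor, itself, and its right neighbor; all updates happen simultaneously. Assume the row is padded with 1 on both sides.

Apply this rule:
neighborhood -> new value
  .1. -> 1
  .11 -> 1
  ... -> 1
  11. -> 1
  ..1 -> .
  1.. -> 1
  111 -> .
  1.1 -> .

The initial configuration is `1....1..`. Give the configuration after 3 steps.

1111.11.
...1.11.
11.1.11.

11.1.11.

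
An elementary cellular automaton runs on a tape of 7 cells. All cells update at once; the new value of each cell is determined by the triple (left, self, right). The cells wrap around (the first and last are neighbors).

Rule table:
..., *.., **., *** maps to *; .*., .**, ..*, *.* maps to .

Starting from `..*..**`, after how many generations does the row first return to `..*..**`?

7

*..*..*
**..*..
.**..*.
..**..*
*..**..
.*..**.
..*..**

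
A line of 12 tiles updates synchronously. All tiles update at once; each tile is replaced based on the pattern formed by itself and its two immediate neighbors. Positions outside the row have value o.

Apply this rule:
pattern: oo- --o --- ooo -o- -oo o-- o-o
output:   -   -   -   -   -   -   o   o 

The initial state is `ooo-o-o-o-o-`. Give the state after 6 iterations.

---o-o-o-o-o
o---o-o-o-o-
-o---o-o-o-o
o-o---o-o-o-
-o-o---o-o-o
o-o-o---o-o-

o-o-o---o-o-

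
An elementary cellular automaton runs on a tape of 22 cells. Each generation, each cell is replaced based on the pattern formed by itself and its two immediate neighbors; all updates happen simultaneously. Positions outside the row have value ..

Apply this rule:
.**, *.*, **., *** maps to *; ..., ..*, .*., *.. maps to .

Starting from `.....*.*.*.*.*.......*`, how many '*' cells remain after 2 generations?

......*.*.*.*.........
.......*.*.*..........
count of *: 3

3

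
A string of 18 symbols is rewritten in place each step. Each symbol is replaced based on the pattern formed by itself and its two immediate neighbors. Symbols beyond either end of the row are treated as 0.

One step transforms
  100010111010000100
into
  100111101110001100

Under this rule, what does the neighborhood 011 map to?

1

At position 6 the neighborhood is 011; the next row has 1 there.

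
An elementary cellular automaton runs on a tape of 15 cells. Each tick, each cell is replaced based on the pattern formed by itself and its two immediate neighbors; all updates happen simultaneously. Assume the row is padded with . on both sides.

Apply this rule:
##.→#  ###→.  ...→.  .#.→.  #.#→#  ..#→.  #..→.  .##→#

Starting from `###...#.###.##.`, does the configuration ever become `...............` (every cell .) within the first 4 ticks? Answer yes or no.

tick 1: #.#....##.####.
tick 2: .#.....####..#.
tick 3: .......#..#....
tick 4: ...............
all cells are . at tick 4

yes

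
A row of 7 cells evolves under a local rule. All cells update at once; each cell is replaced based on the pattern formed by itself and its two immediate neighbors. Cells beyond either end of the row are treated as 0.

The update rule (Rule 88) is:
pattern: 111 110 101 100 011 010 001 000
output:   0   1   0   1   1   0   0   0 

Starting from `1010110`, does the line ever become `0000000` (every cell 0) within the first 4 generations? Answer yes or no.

yes

0000111
0000101
0000000
all cells are 0 at generation 3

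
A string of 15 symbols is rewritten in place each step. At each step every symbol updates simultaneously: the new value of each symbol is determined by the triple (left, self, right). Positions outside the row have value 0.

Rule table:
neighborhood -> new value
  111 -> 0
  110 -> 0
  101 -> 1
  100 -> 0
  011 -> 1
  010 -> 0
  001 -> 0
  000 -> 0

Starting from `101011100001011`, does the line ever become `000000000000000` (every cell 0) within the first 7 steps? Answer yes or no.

step 1: 010110000000110
step 2: 001100000000100
step 3: 001000000000000
step 4: 000000000000000
all cells are 0 at step 4

yes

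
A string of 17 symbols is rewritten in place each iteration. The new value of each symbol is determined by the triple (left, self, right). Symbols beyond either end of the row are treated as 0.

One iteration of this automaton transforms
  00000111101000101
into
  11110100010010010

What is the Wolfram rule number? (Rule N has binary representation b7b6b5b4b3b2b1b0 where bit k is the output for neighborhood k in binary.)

position 6: 111 → 0  (bit 7 = 0)
position 8: 110 → 0  (bit 6 = 0)
position 9: 101 → 1  (bit 5 = 1)
position 11: 100 → 0  (bit 4 = 0)
position 5: 011 → 1  (bit 3 = 1)
position 10: 010 → 0  (bit 2 = 0)
position 4: 001 → 0  (bit 1 = 0)
position 0: 000 → 1  (bit 0 = 1)
bits b7..b0 = 00101001 = 41

41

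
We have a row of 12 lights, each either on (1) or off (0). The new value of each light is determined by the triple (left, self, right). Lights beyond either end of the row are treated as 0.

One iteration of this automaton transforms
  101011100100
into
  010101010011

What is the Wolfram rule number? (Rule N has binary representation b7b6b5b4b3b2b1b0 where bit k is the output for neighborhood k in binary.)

177

position 5: 111 → 1  (bit 7 = 1)
position 6: 110 → 0  (bit 6 = 0)
position 1: 101 → 1  (bit 5 = 1)
position 7: 100 → 1  (bit 4 = 1)
position 4: 011 → 0  (bit 3 = 0)
position 0: 010 → 0  (bit 2 = 0)
position 8: 001 → 0  (bit 1 = 0)
position 11: 000 → 1  (bit 0 = 1)
bits b7..b0 = 10110001 = 177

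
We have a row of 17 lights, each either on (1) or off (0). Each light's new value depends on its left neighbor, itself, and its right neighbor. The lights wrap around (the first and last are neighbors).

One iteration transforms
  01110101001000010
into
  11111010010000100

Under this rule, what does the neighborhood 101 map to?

1

At position 4 the neighborhood is 101; the next row has 1 there.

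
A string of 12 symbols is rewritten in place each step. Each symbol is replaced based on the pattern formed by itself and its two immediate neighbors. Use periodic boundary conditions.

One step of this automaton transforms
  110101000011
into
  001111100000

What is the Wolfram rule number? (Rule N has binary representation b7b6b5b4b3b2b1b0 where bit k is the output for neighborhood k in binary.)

position 0: 111 → 0  (bit 7 = 0)
position 1: 110 → 0  (bit 6 = 0)
position 2: 101 → 1  (bit 5 = 1)
position 6: 100 → 1  (bit 4 = 1)
position 10: 011 → 0  (bit 3 = 0)
position 3: 010 → 1  (bit 2 = 1)
position 9: 001 → 0  (bit 1 = 0)
position 7: 000 → 0  (bit 0 = 0)
bits b7..b0 = 00110100 = 52

52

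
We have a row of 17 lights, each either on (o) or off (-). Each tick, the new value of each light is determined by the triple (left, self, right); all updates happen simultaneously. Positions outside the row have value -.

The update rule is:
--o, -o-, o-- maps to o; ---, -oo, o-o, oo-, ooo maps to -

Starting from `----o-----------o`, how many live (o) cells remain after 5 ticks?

10

tick 1: ---ooo---------oo
tick 2: --o---o-------o--
tick 3: -ooo-ooo-----ooo-
tick 4: o-------o---o---o
tick 5: oo-----ooo-ooo-oo
count of o: 10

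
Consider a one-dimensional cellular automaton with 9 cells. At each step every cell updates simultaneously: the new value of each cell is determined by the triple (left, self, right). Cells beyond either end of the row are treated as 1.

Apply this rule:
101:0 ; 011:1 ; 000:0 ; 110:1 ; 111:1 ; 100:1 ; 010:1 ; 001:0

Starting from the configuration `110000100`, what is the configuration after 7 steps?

111000110
111100110
111110110
111110110  (fixed point — unchanged through step 7)

111110110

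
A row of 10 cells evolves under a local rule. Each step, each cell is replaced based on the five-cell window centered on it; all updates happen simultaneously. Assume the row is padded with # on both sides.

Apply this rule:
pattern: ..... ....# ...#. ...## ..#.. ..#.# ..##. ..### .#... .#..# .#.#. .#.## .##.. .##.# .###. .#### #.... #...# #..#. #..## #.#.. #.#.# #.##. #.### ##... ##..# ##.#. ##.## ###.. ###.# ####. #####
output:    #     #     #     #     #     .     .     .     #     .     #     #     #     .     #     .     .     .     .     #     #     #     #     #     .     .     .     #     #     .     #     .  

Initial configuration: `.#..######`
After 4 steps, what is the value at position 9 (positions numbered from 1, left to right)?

step 1: .#.#......
step 2: .####.####
step 3: ##.#.##...
step 4: #..####..#
position 9 holds .

.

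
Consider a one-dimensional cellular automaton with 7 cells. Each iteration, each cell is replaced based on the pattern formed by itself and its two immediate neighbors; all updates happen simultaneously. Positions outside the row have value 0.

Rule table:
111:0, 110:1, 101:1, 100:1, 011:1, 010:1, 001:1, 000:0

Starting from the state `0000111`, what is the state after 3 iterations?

0110001

0001101
0011111
0110001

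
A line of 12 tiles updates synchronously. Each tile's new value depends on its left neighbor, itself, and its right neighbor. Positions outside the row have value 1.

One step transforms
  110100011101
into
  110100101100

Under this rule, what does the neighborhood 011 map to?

At position 7 the neighborhood is 011; the next row has 0 there.

0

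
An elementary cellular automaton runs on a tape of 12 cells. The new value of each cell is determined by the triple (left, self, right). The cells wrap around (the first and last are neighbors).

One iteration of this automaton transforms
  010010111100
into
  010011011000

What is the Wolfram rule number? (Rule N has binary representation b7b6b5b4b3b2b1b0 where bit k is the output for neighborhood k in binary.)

164

position 7: 111 → 1  (bit 7 = 1)
position 9: 110 → 0  (bit 6 = 0)
position 5: 101 → 1  (bit 5 = 1)
position 2: 100 → 0  (bit 4 = 0)
position 6: 011 → 0  (bit 3 = 0)
position 1: 010 → 1  (bit 2 = 1)
position 0: 001 → 0  (bit 1 = 0)
position 11: 000 → 0  (bit 0 = 0)
bits b7..b0 = 10100100 = 164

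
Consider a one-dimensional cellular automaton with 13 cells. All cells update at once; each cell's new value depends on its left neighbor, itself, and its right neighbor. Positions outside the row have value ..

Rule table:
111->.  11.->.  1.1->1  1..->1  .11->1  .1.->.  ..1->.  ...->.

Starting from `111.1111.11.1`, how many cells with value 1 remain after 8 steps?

3

1..11...11.1.
.1.1.1..1.1.1
..1.1.1..1.1.
...1.1.1..1.1
....1.1.1..1.
.....1.1.1..1
......1.1.1..
.......1.1.1.
count of 1: 3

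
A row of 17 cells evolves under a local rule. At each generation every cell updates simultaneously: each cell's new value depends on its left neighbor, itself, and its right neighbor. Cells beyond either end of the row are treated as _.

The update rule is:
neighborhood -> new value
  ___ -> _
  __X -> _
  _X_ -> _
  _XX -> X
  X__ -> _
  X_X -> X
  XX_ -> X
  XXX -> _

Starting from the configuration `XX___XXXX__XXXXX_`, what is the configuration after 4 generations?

XX_______________

XX___X__X__X___X_
XX_______________
XX_______________  (fixed point — unchanged through generation 4)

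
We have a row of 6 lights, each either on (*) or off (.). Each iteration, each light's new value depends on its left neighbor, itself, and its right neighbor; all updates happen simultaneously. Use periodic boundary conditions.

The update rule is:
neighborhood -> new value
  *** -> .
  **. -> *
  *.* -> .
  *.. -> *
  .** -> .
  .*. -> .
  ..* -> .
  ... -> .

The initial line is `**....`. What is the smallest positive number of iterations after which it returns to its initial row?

.**...
..**..
...**.
....**
*....*
**....

6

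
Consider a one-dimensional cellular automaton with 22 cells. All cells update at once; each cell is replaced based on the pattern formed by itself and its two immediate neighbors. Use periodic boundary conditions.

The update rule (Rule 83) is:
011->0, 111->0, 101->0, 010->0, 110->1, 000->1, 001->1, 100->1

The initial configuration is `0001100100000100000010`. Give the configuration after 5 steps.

step 1: 1110111011111011111101
step 2: 0010001000001000000100
step 3: 1101110111110111111011
step 4: 0100010000010000001000
step 5: 1011101111101111110111

1011101111101111110111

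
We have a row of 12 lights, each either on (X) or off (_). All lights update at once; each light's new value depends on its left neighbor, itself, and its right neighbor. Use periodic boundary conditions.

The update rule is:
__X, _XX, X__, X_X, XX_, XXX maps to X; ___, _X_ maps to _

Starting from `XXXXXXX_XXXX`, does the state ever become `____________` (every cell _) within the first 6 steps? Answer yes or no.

no

XXXXXXXXXXXX
XXXXXXXXXXXX  (fixed point — unchanged through step 6)
step 6 is XXXXXXXXXXXX, still not uniform _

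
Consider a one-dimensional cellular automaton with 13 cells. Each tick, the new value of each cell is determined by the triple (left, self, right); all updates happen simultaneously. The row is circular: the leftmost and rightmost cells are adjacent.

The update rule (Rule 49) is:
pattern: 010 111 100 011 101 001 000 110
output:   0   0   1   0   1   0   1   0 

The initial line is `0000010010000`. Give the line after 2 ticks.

tick 1: 1111001001111
tick 2: 0000100100000

0000100100000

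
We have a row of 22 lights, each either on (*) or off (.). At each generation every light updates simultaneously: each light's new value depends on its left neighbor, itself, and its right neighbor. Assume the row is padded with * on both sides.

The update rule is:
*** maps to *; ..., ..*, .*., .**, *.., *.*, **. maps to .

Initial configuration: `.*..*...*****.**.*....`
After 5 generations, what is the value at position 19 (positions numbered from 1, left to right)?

.

.........***..........
..........*...........
......................
......................  (fixed point — unchanged through generation 5)
position 19 holds .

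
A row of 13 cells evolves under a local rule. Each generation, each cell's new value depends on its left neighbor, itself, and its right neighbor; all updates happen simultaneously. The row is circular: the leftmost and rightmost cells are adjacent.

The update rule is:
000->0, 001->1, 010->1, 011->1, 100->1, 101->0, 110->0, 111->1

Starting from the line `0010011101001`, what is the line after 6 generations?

1101111111111

generation 1: 1111111001111
generation 2: 1111110111111
generation 3: 1111100111111
generation 4: 1111011111111
generation 5: 1110011111111
generation 6: 1101111111111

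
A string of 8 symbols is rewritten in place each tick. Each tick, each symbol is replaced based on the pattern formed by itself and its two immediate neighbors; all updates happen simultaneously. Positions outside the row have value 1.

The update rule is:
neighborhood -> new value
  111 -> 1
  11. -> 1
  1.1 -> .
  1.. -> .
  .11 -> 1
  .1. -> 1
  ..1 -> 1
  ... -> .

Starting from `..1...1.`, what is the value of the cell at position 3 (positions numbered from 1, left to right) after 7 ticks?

.11..11.
.11.111.
.11.111.  (fixed point — unchanged through tick 7)
position 3 holds 1

1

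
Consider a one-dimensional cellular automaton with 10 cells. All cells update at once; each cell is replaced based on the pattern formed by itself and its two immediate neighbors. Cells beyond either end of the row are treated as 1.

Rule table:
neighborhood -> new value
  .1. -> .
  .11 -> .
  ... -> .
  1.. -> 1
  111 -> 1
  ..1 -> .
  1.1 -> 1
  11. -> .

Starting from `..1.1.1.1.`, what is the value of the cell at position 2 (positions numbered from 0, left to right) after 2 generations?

1..1.1.1.1
.1..1.1.1.
position 2 holds .

.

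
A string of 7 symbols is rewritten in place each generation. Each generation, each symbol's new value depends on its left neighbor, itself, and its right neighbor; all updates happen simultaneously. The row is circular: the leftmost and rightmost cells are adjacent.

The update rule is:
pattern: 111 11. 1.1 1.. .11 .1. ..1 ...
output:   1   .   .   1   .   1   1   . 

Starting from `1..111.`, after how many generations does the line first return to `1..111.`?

111.1..
.1..111
.111.1.
1.1..11
..111.1
11.1..1
1..111.

7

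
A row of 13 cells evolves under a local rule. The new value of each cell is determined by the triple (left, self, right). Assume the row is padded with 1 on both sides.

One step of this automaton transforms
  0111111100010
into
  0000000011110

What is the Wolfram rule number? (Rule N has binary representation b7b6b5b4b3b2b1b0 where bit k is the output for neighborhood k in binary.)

23

position 2: 111 → 0  (bit 7 = 0)
position 7: 110 → 0  (bit 6 = 0)
position 0: 101 → 0  (bit 5 = 0)
position 8: 100 → 1  (bit 4 = 1)
position 1: 011 → 0  (bit 3 = 0)
position 11: 010 → 1  (bit 2 = 1)
position 10: 001 → 1  (bit 1 = 1)
position 9: 000 → 1  (bit 0 = 1)
bits b7..b0 = 00010111 = 23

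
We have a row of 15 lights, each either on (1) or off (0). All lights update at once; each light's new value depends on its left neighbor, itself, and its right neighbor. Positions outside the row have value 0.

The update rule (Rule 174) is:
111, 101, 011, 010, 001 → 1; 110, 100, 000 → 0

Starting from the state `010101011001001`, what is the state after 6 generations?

111111110011011
111111100110110
111111001101100
111110011011000
111100110110000
111001101100000

111001101100000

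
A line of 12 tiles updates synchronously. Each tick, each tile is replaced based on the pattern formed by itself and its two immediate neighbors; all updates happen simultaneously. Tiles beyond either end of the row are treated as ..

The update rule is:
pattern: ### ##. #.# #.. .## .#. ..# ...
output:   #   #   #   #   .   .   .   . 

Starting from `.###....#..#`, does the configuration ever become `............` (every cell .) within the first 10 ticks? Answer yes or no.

tick 1: ..###....#..
tick 2: ...###....#.
tick 3: ....###....#
tick 4: .....###....
tick 5: ......###...
tick 6: .......###..
tick 7: ........###.
tick 8: .........###
tick 9: ..........##
tick 10: ...........#
tick 10 is ...........#, still not uniform .

no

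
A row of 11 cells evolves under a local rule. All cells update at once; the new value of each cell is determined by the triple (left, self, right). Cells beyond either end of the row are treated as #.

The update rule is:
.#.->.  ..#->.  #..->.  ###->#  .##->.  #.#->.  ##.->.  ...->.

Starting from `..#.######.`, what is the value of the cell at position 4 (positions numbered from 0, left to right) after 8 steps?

.....####..
......##...
...........
...........  (fixed point — unchanged through step 8)
position 4 holds .

.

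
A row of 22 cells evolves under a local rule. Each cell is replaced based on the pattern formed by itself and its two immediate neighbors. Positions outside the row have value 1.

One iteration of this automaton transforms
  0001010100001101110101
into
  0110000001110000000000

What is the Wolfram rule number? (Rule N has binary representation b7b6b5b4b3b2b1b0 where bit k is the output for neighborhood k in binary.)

position 16: 111 → 0  (bit 7 = 0)
position 13: 110 → 0  (bit 6 = 0)
position 4: 101 → 0  (bit 5 = 0)
position 0: 100 → 0  (bit 4 = 0)
position 12: 011 → 0  (bit 3 = 0)
position 3: 010 → 0  (bit 2 = 0)
position 2: 001 → 1  (bit 1 = 1)
position 1: 000 → 1  (bit 0 = 1)
bits b7..b0 = 00000011 = 3

3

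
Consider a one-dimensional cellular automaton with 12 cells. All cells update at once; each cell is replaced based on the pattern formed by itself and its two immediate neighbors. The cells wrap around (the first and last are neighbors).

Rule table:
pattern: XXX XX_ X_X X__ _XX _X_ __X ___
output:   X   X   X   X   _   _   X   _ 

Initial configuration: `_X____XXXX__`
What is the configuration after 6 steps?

X_X__X_XXXX_
_X_XX_X_XXXX
X_X_XX_X_XXX
XX_X_XX_X_XX
XXX_X_XX_X_X
XXXX_X_XX_X_

XXXX_X_XX_X_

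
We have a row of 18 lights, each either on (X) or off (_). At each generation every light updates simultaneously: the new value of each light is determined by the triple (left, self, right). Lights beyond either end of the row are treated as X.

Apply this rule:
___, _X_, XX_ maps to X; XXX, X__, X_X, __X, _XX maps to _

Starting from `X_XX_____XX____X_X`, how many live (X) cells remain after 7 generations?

7

X__X_XXX__X_XX_X__
X__X___X__X__X_X__
X__X_X_X__X__X_X__
X__X_X_X__X__X_X__  (fixed point — unchanged through generation 7)
count of X: 7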